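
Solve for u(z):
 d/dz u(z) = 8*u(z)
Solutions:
 u(z) = C1*exp(8*z)


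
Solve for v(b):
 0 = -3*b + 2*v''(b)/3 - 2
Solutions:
 v(b) = C1 + C2*b + 3*b^3/4 + 3*b^2/2


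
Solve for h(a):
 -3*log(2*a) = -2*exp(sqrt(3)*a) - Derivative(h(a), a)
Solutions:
 h(a) = C1 + 3*a*log(a) + 3*a*(-1 + log(2)) - 2*sqrt(3)*exp(sqrt(3)*a)/3


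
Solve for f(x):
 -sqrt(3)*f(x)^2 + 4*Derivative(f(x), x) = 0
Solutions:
 f(x) = -4/(C1 + sqrt(3)*x)


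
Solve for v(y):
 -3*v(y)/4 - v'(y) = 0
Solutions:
 v(y) = C1*exp(-3*y/4)


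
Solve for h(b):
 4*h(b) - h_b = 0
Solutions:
 h(b) = C1*exp(4*b)


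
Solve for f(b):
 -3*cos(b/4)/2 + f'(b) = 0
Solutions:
 f(b) = C1 + 6*sin(b/4)


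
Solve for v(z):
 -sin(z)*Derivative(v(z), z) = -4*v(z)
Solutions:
 v(z) = C1*(cos(z)^2 - 2*cos(z) + 1)/(cos(z)^2 + 2*cos(z) + 1)


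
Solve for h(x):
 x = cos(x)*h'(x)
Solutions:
 h(x) = C1 + Integral(x/cos(x), x)


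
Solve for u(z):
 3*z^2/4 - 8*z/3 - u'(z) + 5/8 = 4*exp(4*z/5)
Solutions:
 u(z) = C1 + z^3/4 - 4*z^2/3 + 5*z/8 - 5*exp(4*z/5)


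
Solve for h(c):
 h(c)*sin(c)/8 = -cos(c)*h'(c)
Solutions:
 h(c) = C1*cos(c)^(1/8)


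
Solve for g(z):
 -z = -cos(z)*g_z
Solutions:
 g(z) = C1 + Integral(z/cos(z), z)


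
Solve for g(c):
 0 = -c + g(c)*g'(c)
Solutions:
 g(c) = -sqrt(C1 + c^2)
 g(c) = sqrt(C1 + c^2)


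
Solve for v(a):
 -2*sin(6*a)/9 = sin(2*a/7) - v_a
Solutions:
 v(a) = C1 - 7*cos(2*a/7)/2 - cos(6*a)/27


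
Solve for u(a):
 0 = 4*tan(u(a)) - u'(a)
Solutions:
 u(a) = pi - asin(C1*exp(4*a))
 u(a) = asin(C1*exp(4*a))


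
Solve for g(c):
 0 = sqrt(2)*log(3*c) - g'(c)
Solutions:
 g(c) = C1 + sqrt(2)*c*log(c) - sqrt(2)*c + sqrt(2)*c*log(3)


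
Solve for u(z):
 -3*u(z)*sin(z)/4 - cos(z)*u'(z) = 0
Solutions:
 u(z) = C1*cos(z)^(3/4)


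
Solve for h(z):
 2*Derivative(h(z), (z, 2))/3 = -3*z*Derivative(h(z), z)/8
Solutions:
 h(z) = C1 + C2*erf(3*sqrt(2)*z/8)


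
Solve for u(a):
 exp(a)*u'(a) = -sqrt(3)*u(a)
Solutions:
 u(a) = C1*exp(sqrt(3)*exp(-a))


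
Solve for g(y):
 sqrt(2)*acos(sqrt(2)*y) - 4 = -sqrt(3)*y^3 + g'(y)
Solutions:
 g(y) = C1 + sqrt(3)*y^4/4 - 4*y + sqrt(2)*(y*acos(sqrt(2)*y) - sqrt(2)*sqrt(1 - 2*y^2)/2)


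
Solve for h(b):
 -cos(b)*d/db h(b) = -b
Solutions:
 h(b) = C1 + Integral(b/cos(b), b)


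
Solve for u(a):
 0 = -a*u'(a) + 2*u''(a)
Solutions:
 u(a) = C1 + C2*erfi(a/2)


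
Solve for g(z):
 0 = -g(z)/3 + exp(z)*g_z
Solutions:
 g(z) = C1*exp(-exp(-z)/3)


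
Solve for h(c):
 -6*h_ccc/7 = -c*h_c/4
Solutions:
 h(c) = C1 + Integral(C2*airyai(3^(2/3)*7^(1/3)*c/6) + C3*airybi(3^(2/3)*7^(1/3)*c/6), c)


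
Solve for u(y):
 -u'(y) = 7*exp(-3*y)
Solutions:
 u(y) = C1 + 7*exp(-3*y)/3


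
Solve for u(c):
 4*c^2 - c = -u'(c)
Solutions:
 u(c) = C1 - 4*c^3/3 + c^2/2


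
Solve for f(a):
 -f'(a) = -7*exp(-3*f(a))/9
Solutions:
 f(a) = log(C1 + 7*a/3)/3
 f(a) = log((-1 - sqrt(3)*I)*(C1 + 7*a/3)^(1/3)/2)
 f(a) = log((-1 + sqrt(3)*I)*(C1 + 7*a/3)^(1/3)/2)


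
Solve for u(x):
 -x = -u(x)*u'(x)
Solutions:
 u(x) = -sqrt(C1 + x^2)
 u(x) = sqrt(C1 + x^2)


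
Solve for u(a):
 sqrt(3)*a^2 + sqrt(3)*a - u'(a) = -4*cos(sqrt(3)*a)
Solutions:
 u(a) = C1 + sqrt(3)*a^3/3 + sqrt(3)*a^2/2 + 4*sqrt(3)*sin(sqrt(3)*a)/3


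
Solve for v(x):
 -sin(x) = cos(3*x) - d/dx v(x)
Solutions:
 v(x) = C1 + sin(3*x)/3 - cos(x)


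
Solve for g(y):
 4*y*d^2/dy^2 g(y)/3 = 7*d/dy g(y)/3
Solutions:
 g(y) = C1 + C2*y^(11/4)


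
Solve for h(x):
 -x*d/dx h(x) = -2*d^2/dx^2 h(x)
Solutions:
 h(x) = C1 + C2*erfi(x/2)


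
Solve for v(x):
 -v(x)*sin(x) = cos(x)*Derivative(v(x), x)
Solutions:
 v(x) = C1*cos(x)


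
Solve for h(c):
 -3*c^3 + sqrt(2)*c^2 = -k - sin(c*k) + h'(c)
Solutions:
 h(c) = C1 - 3*c^4/4 + sqrt(2)*c^3/3 + c*k - cos(c*k)/k


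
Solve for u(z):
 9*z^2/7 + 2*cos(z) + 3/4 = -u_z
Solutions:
 u(z) = C1 - 3*z^3/7 - 3*z/4 - 2*sin(z)


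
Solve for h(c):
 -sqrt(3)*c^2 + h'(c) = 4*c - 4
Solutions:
 h(c) = C1 + sqrt(3)*c^3/3 + 2*c^2 - 4*c


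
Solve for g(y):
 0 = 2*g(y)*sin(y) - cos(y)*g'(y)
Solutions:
 g(y) = C1/cos(y)^2


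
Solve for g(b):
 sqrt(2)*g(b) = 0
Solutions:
 g(b) = 0


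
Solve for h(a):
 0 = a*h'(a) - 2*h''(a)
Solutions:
 h(a) = C1 + C2*erfi(a/2)


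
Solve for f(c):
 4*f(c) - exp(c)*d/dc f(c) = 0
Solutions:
 f(c) = C1*exp(-4*exp(-c))


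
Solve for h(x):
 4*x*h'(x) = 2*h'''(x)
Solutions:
 h(x) = C1 + Integral(C2*airyai(2^(1/3)*x) + C3*airybi(2^(1/3)*x), x)


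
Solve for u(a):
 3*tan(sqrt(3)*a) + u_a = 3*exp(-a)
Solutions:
 u(a) = C1 - sqrt(3)*log(tan(sqrt(3)*a)^2 + 1)/2 - 3*exp(-a)


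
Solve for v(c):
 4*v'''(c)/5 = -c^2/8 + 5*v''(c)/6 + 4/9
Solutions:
 v(c) = C1 + C2*c + C3*exp(25*c/24) + c^4/80 + 6*c^3/125 - 1204*c^2/9375


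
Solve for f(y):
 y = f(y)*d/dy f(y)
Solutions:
 f(y) = -sqrt(C1 + y^2)
 f(y) = sqrt(C1 + y^2)


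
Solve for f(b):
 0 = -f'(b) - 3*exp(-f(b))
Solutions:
 f(b) = log(C1 - 3*b)


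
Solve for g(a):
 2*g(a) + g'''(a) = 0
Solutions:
 g(a) = C3*exp(-2^(1/3)*a) + (C1*sin(2^(1/3)*sqrt(3)*a/2) + C2*cos(2^(1/3)*sqrt(3)*a/2))*exp(2^(1/3)*a/2)


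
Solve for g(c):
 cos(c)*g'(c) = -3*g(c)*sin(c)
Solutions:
 g(c) = C1*cos(c)^3


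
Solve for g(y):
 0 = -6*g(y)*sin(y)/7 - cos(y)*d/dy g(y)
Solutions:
 g(y) = C1*cos(y)^(6/7)


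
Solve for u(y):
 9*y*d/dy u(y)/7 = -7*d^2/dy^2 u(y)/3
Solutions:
 u(y) = C1 + C2*erf(3*sqrt(6)*y/14)


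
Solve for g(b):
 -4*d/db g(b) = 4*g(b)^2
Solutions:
 g(b) = 1/(C1 + b)


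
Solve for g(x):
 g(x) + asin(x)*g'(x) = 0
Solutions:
 g(x) = C1*exp(-Integral(1/asin(x), x))


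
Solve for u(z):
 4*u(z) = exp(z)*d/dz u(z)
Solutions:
 u(z) = C1*exp(-4*exp(-z))


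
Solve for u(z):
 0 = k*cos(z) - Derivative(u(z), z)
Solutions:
 u(z) = C1 + k*sin(z)


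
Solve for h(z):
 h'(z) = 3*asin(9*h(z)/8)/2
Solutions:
 Integral(1/asin(9*_y/8), (_y, h(z))) = C1 + 3*z/2


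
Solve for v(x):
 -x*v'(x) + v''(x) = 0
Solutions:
 v(x) = C1 + C2*erfi(sqrt(2)*x/2)


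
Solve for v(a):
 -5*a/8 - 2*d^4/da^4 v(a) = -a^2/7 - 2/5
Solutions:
 v(a) = C1 + C2*a + C3*a^2 + C4*a^3 + a^6/5040 - a^5/384 + a^4/120


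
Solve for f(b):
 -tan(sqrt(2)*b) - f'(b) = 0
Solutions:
 f(b) = C1 + sqrt(2)*log(cos(sqrt(2)*b))/2


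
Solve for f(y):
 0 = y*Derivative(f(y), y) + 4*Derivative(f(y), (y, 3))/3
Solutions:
 f(y) = C1 + Integral(C2*airyai(-6^(1/3)*y/2) + C3*airybi(-6^(1/3)*y/2), y)


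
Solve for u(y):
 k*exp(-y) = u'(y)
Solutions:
 u(y) = C1 - k*exp(-y)


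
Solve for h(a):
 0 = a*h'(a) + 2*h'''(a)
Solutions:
 h(a) = C1 + Integral(C2*airyai(-2^(2/3)*a/2) + C3*airybi(-2^(2/3)*a/2), a)


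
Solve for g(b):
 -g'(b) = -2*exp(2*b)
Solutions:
 g(b) = C1 + exp(2*b)


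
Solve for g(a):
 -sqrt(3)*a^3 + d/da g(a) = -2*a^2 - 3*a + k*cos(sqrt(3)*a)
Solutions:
 g(a) = C1 + sqrt(3)*a^4/4 - 2*a^3/3 - 3*a^2/2 + sqrt(3)*k*sin(sqrt(3)*a)/3


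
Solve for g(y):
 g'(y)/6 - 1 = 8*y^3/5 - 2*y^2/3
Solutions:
 g(y) = C1 + 12*y^4/5 - 4*y^3/3 + 6*y


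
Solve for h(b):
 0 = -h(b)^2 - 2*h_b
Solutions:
 h(b) = 2/(C1 + b)


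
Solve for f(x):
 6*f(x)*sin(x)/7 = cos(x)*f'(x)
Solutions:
 f(x) = C1/cos(x)^(6/7)


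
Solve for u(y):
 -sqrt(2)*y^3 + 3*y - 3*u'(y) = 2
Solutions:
 u(y) = C1 - sqrt(2)*y^4/12 + y^2/2 - 2*y/3


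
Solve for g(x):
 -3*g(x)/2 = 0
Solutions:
 g(x) = 0


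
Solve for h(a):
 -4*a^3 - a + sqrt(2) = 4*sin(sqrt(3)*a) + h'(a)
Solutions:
 h(a) = C1 - a^4 - a^2/2 + sqrt(2)*a + 4*sqrt(3)*cos(sqrt(3)*a)/3


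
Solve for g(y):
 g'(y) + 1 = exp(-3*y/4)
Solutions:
 g(y) = C1 - y - 4*exp(-3*y/4)/3


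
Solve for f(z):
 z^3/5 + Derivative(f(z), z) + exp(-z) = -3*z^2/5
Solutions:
 f(z) = C1 - z^4/20 - z^3/5 + exp(-z)


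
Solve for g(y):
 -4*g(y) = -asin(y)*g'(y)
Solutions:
 g(y) = C1*exp(4*Integral(1/asin(y), y))


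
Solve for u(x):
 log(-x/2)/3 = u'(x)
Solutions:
 u(x) = C1 + x*log(-x)/3 + x*(-1 - log(2))/3


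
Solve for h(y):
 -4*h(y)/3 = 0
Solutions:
 h(y) = 0


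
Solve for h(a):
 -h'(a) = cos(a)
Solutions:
 h(a) = C1 - sin(a)


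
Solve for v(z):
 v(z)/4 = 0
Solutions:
 v(z) = 0


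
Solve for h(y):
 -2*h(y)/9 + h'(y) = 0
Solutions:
 h(y) = C1*exp(2*y/9)


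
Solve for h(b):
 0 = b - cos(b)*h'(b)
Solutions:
 h(b) = C1 + Integral(b/cos(b), b)


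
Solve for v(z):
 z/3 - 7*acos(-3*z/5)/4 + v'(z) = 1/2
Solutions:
 v(z) = C1 - z^2/6 + 7*z*acos(-3*z/5)/4 + z/2 + 7*sqrt(25 - 9*z^2)/12


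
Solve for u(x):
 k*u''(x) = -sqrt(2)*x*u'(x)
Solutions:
 u(x) = C1 + C2*sqrt(k)*erf(2^(3/4)*x*sqrt(1/k)/2)


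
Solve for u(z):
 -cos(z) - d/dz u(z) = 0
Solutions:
 u(z) = C1 - sin(z)


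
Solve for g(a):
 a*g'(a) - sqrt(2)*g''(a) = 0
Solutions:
 g(a) = C1 + C2*erfi(2^(1/4)*a/2)


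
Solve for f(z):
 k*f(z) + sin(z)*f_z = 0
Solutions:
 f(z) = C1*exp(k*(-log(cos(z) - 1) + log(cos(z) + 1))/2)


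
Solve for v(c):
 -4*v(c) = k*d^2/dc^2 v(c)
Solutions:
 v(c) = C1*exp(-2*c*sqrt(-1/k)) + C2*exp(2*c*sqrt(-1/k))


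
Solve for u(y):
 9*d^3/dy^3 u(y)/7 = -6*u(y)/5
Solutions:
 u(y) = C3*exp(-14^(1/3)*15^(2/3)*y/15) + (C1*sin(14^(1/3)*3^(1/6)*5^(2/3)*y/10) + C2*cos(14^(1/3)*3^(1/6)*5^(2/3)*y/10))*exp(14^(1/3)*15^(2/3)*y/30)


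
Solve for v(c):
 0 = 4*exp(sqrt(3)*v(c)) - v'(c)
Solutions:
 v(c) = sqrt(3)*(2*log(-1/(C1 + 4*c)) - log(3))/6


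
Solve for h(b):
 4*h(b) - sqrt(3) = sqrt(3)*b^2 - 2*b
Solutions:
 h(b) = sqrt(3)*b^2/4 - b/2 + sqrt(3)/4


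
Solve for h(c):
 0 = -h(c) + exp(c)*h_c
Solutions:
 h(c) = C1*exp(-exp(-c))


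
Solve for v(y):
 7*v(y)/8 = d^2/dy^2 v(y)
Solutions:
 v(y) = C1*exp(-sqrt(14)*y/4) + C2*exp(sqrt(14)*y/4)


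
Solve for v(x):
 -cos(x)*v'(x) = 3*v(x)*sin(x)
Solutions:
 v(x) = C1*cos(x)^3


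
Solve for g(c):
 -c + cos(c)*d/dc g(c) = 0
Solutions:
 g(c) = C1 + Integral(c/cos(c), c)


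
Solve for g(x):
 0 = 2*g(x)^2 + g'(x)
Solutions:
 g(x) = 1/(C1 + 2*x)


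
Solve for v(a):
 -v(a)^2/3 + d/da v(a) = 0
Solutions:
 v(a) = -3/(C1 + a)


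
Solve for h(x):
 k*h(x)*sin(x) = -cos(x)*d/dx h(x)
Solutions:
 h(x) = C1*exp(k*log(cos(x)))


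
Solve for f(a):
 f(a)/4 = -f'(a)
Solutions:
 f(a) = C1*exp(-a/4)


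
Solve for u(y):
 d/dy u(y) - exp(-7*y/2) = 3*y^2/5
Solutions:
 u(y) = C1 + y^3/5 - 2*exp(-7*y/2)/7


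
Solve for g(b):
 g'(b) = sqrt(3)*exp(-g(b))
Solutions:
 g(b) = log(C1 + sqrt(3)*b)


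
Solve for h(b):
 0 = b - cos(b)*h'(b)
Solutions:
 h(b) = C1 + Integral(b/cos(b), b)


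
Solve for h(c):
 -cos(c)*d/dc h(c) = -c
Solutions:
 h(c) = C1 + Integral(c/cos(c), c)


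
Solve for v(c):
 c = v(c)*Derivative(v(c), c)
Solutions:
 v(c) = -sqrt(C1 + c^2)
 v(c) = sqrt(C1 + c^2)


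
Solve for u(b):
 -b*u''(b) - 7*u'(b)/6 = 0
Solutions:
 u(b) = C1 + C2/b^(1/6)


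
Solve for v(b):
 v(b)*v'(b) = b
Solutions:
 v(b) = -sqrt(C1 + b^2)
 v(b) = sqrt(C1 + b^2)


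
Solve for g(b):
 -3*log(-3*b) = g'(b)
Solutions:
 g(b) = C1 - 3*b*log(-b) + 3*b*(1 - log(3))


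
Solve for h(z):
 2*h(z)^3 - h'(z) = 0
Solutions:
 h(z) = -sqrt(2)*sqrt(-1/(C1 + 2*z))/2
 h(z) = sqrt(2)*sqrt(-1/(C1 + 2*z))/2


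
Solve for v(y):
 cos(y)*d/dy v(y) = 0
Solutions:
 v(y) = C1


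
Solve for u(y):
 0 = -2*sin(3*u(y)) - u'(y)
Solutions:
 u(y) = -acos((-C1 - exp(12*y))/(C1 - exp(12*y)))/3 + 2*pi/3
 u(y) = acos((-C1 - exp(12*y))/(C1 - exp(12*y)))/3


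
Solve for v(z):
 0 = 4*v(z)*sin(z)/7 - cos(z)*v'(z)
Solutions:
 v(z) = C1/cos(z)^(4/7)


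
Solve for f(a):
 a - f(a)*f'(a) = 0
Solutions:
 f(a) = -sqrt(C1 + a^2)
 f(a) = sqrt(C1 + a^2)


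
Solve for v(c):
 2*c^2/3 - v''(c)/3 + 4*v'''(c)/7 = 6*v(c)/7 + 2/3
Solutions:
 v(c) = C1*exp(c*(-(108*sqrt(107034) + 35335)^(1/3) - 49/(108*sqrt(107034) + 35335)^(1/3) + 14)/72)*sin(sqrt(3)*c*(-(108*sqrt(107034) + 35335)^(1/3) + 49/(108*sqrt(107034) + 35335)^(1/3))/72) + C2*exp(c*(-(108*sqrt(107034) + 35335)^(1/3) - 49/(108*sqrt(107034) + 35335)^(1/3) + 14)/72)*cos(sqrt(3)*c*(-(108*sqrt(107034) + 35335)^(1/3) + 49/(108*sqrt(107034) + 35335)^(1/3))/72) + C3*exp(c*(49/(108*sqrt(107034) + 35335)^(1/3) + 7 + (108*sqrt(107034) + 35335)^(1/3))/36) + 7*c^2/9 - 112/81


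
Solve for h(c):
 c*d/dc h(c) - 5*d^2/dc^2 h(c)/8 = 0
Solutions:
 h(c) = C1 + C2*erfi(2*sqrt(5)*c/5)


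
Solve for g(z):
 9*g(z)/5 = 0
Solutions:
 g(z) = 0


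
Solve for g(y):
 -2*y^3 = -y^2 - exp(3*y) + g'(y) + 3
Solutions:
 g(y) = C1 - y^4/2 + y^3/3 - 3*y + exp(3*y)/3


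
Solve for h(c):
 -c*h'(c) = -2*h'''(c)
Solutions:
 h(c) = C1 + Integral(C2*airyai(2^(2/3)*c/2) + C3*airybi(2^(2/3)*c/2), c)


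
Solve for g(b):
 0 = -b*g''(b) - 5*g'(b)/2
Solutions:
 g(b) = C1 + C2/b^(3/2)


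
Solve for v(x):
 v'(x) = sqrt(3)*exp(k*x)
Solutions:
 v(x) = C1 + sqrt(3)*exp(k*x)/k


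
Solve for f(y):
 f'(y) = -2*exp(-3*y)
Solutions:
 f(y) = C1 + 2*exp(-3*y)/3


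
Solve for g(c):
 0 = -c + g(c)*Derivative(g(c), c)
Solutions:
 g(c) = -sqrt(C1 + c^2)
 g(c) = sqrt(C1 + c^2)


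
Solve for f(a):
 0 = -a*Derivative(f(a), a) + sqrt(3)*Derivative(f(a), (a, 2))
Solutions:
 f(a) = C1 + C2*erfi(sqrt(2)*3^(3/4)*a/6)


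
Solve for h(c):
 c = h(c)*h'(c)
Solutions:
 h(c) = -sqrt(C1 + c^2)
 h(c) = sqrt(C1 + c^2)


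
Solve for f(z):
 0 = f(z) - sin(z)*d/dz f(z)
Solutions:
 f(z) = C1*sqrt(cos(z) - 1)/sqrt(cos(z) + 1)


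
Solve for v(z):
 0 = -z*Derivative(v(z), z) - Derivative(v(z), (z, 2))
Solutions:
 v(z) = C1 + C2*erf(sqrt(2)*z/2)


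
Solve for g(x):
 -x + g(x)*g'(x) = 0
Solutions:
 g(x) = -sqrt(C1 + x^2)
 g(x) = sqrt(C1 + x^2)


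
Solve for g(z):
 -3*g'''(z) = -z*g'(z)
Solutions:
 g(z) = C1 + Integral(C2*airyai(3^(2/3)*z/3) + C3*airybi(3^(2/3)*z/3), z)


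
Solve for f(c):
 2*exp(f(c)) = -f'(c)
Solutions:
 f(c) = log(1/(C1 + 2*c))


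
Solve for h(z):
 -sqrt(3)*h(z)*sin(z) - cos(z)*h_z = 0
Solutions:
 h(z) = C1*cos(z)^(sqrt(3))


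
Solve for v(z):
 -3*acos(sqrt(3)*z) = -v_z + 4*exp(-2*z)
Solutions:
 v(z) = C1 + 3*z*acos(sqrt(3)*z) - sqrt(3)*sqrt(1 - 3*z^2) - 2*exp(-2*z)


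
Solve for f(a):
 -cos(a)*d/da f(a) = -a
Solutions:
 f(a) = C1 + Integral(a/cos(a), a)


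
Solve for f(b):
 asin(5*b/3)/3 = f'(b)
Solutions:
 f(b) = C1 + b*asin(5*b/3)/3 + sqrt(9 - 25*b^2)/15


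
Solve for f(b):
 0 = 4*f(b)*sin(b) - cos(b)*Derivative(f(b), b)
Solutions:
 f(b) = C1/cos(b)^4


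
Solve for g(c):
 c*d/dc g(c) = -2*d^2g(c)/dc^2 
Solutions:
 g(c) = C1 + C2*erf(c/2)


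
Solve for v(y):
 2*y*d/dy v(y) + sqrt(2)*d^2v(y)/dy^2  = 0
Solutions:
 v(y) = C1 + C2*erf(2^(3/4)*y/2)


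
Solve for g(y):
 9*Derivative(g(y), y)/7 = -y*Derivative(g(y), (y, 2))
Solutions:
 g(y) = C1 + C2/y^(2/7)


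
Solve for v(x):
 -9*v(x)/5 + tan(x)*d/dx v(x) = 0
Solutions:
 v(x) = C1*sin(x)^(9/5)


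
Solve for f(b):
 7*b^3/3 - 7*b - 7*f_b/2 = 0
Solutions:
 f(b) = C1 + b^4/6 - b^2


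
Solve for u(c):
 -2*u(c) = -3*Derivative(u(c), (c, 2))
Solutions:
 u(c) = C1*exp(-sqrt(6)*c/3) + C2*exp(sqrt(6)*c/3)


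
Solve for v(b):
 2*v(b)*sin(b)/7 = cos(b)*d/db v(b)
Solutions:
 v(b) = C1/cos(b)^(2/7)


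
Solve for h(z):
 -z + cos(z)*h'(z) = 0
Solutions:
 h(z) = C1 + Integral(z/cos(z), z)


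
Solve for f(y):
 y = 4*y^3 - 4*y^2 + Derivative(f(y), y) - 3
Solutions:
 f(y) = C1 - y^4 + 4*y^3/3 + y^2/2 + 3*y


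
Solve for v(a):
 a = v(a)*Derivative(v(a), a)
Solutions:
 v(a) = -sqrt(C1 + a^2)
 v(a) = sqrt(C1 + a^2)


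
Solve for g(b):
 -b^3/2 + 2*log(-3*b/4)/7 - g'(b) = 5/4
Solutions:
 g(b) = C1 - b^4/8 + 2*b*log(-b)/7 + b*(-43 - 16*log(2) + 8*log(3))/28


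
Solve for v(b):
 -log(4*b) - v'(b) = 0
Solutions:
 v(b) = C1 - b*log(b) - b*log(4) + b


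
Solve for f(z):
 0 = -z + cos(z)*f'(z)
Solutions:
 f(z) = C1 + Integral(z/cos(z), z)


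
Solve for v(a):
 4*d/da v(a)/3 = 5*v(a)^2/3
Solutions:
 v(a) = -4/(C1 + 5*a)


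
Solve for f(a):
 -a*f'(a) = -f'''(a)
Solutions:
 f(a) = C1 + Integral(C2*airyai(a) + C3*airybi(a), a)


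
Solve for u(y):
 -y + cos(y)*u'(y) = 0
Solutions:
 u(y) = C1 + Integral(y/cos(y), y)


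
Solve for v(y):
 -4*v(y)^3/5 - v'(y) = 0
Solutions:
 v(y) = -sqrt(10)*sqrt(-1/(C1 - 4*y))/2
 v(y) = sqrt(10)*sqrt(-1/(C1 - 4*y))/2


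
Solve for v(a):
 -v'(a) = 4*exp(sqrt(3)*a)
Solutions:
 v(a) = C1 - 4*sqrt(3)*exp(sqrt(3)*a)/3


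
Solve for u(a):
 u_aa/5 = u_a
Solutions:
 u(a) = C1 + C2*exp(5*a)


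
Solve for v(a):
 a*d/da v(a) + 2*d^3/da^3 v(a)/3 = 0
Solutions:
 v(a) = C1 + Integral(C2*airyai(-2^(2/3)*3^(1/3)*a/2) + C3*airybi(-2^(2/3)*3^(1/3)*a/2), a)


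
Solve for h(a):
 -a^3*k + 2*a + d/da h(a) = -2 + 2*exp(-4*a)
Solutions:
 h(a) = C1 + a^4*k/4 - a^2 - 2*a - exp(-4*a)/2


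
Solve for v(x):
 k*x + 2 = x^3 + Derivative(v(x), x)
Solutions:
 v(x) = C1 + k*x^2/2 - x^4/4 + 2*x


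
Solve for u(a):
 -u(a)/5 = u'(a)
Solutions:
 u(a) = C1*exp(-a/5)


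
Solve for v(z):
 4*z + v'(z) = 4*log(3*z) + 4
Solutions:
 v(z) = C1 - 2*z^2 + 4*z*log(z) + z*log(81)


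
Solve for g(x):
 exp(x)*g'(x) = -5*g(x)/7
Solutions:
 g(x) = C1*exp(5*exp(-x)/7)


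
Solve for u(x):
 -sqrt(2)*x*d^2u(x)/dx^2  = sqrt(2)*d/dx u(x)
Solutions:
 u(x) = C1 + C2*log(x)


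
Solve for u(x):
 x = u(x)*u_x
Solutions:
 u(x) = -sqrt(C1 + x^2)
 u(x) = sqrt(C1 + x^2)


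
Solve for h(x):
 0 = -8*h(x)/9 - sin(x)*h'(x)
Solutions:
 h(x) = C1*(cos(x) + 1)^(4/9)/(cos(x) - 1)^(4/9)


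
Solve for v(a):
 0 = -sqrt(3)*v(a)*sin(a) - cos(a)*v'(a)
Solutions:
 v(a) = C1*cos(a)^(sqrt(3))


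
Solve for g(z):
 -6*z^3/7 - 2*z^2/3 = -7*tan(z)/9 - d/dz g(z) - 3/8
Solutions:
 g(z) = C1 + 3*z^4/14 + 2*z^3/9 - 3*z/8 + 7*log(cos(z))/9


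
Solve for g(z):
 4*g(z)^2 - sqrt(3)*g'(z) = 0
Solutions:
 g(z) = -3/(C1 + 4*sqrt(3)*z)


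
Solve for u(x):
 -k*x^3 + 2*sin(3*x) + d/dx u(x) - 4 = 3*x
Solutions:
 u(x) = C1 + k*x^4/4 + 3*x^2/2 + 4*x + 2*cos(3*x)/3


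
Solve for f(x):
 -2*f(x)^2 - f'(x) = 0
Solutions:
 f(x) = 1/(C1 + 2*x)


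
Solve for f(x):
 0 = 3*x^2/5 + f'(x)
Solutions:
 f(x) = C1 - x^3/5


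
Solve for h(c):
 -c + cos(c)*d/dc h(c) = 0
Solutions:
 h(c) = C1 + Integral(c/cos(c), c)


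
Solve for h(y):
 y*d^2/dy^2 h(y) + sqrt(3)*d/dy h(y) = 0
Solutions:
 h(y) = C1 + C2*y^(1 - sqrt(3))


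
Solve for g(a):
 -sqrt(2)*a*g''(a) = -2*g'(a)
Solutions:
 g(a) = C1 + C2*a^(1 + sqrt(2))


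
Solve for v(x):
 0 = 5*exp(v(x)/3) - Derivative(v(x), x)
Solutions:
 v(x) = 3*log(-1/(C1 + 5*x)) + 3*log(3)


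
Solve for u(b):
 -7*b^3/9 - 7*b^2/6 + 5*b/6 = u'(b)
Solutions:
 u(b) = C1 - 7*b^4/36 - 7*b^3/18 + 5*b^2/12


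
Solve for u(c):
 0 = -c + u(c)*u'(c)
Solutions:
 u(c) = -sqrt(C1 + c^2)
 u(c) = sqrt(C1 + c^2)


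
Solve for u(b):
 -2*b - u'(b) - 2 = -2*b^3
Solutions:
 u(b) = C1 + b^4/2 - b^2 - 2*b


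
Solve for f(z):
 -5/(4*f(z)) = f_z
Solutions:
 f(z) = -sqrt(C1 - 10*z)/2
 f(z) = sqrt(C1 - 10*z)/2


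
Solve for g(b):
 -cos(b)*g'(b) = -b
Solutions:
 g(b) = C1 + Integral(b/cos(b), b)


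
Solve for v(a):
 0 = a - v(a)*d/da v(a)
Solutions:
 v(a) = -sqrt(C1 + a^2)
 v(a) = sqrt(C1 + a^2)


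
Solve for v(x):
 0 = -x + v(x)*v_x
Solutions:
 v(x) = -sqrt(C1 + x^2)
 v(x) = sqrt(C1 + x^2)


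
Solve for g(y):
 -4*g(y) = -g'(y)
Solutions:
 g(y) = C1*exp(4*y)


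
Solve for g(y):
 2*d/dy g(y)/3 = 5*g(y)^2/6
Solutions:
 g(y) = -4/(C1 + 5*y)


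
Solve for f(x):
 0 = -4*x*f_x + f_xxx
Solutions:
 f(x) = C1 + Integral(C2*airyai(2^(2/3)*x) + C3*airybi(2^(2/3)*x), x)


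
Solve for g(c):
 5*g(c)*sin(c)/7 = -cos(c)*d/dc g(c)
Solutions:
 g(c) = C1*cos(c)^(5/7)


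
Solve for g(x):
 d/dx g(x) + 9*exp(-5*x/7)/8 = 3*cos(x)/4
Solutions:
 g(x) = C1 + 3*sin(x)/4 + 63*exp(-5*x/7)/40


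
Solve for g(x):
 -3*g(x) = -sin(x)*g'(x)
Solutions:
 g(x) = C1*(cos(x) - 1)^(3/2)/(cos(x) + 1)^(3/2)


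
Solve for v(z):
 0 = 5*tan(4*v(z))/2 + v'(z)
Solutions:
 v(z) = -asin(C1*exp(-10*z))/4 + pi/4
 v(z) = asin(C1*exp(-10*z))/4


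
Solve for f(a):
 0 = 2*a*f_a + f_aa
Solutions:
 f(a) = C1 + C2*erf(a)


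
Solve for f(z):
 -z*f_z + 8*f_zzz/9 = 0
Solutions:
 f(z) = C1 + Integral(C2*airyai(3^(2/3)*z/2) + C3*airybi(3^(2/3)*z/2), z)


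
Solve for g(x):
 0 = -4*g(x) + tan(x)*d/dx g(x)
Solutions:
 g(x) = C1*sin(x)^4


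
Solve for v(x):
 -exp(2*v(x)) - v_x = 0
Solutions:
 v(x) = log(-sqrt(-1/(C1 - x))) - log(2)/2
 v(x) = log(-1/(C1 - x))/2 - log(2)/2


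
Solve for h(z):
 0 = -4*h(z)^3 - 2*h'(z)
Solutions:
 h(z) = -sqrt(2)*sqrt(-1/(C1 - 2*z))/2
 h(z) = sqrt(2)*sqrt(-1/(C1 - 2*z))/2


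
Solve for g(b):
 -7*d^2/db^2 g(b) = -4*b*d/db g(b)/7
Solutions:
 g(b) = C1 + C2*erfi(sqrt(2)*b/7)


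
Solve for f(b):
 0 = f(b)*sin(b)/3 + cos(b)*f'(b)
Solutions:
 f(b) = C1*cos(b)^(1/3)


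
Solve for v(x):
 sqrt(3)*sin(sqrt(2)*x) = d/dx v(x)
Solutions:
 v(x) = C1 - sqrt(6)*cos(sqrt(2)*x)/2


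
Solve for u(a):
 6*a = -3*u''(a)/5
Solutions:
 u(a) = C1 + C2*a - 5*a^3/3


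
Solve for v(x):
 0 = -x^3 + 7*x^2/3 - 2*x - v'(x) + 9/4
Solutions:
 v(x) = C1 - x^4/4 + 7*x^3/9 - x^2 + 9*x/4


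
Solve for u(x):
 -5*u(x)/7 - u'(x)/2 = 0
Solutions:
 u(x) = C1*exp(-10*x/7)


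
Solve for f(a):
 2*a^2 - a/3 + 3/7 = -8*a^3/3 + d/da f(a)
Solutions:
 f(a) = C1 + 2*a^4/3 + 2*a^3/3 - a^2/6 + 3*a/7


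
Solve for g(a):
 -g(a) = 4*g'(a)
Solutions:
 g(a) = C1*exp(-a/4)


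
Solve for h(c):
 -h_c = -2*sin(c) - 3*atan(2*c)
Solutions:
 h(c) = C1 + 3*c*atan(2*c) - 3*log(4*c^2 + 1)/4 - 2*cos(c)


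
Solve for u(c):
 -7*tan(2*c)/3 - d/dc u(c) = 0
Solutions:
 u(c) = C1 + 7*log(cos(2*c))/6


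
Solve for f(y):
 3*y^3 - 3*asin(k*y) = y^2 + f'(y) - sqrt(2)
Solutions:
 f(y) = C1 + 3*y^4/4 - y^3/3 + sqrt(2)*y - 3*Piecewise((y*asin(k*y) + sqrt(-k^2*y^2 + 1)/k, Ne(k, 0)), (0, True))


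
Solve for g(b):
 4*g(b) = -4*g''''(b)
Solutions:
 g(b) = (C1*sin(sqrt(2)*b/2) + C2*cos(sqrt(2)*b/2))*exp(-sqrt(2)*b/2) + (C3*sin(sqrt(2)*b/2) + C4*cos(sqrt(2)*b/2))*exp(sqrt(2)*b/2)


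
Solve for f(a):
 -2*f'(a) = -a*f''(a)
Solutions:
 f(a) = C1 + C2*a^3


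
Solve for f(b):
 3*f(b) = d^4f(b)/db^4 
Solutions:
 f(b) = C1*exp(-3^(1/4)*b) + C2*exp(3^(1/4)*b) + C3*sin(3^(1/4)*b) + C4*cos(3^(1/4)*b)


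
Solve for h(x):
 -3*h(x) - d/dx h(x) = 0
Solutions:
 h(x) = C1*exp(-3*x)


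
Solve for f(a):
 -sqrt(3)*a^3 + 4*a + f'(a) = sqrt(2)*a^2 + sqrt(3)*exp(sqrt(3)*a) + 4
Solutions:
 f(a) = C1 + sqrt(3)*a^4/4 + sqrt(2)*a^3/3 - 2*a^2 + 4*a + exp(sqrt(3)*a)


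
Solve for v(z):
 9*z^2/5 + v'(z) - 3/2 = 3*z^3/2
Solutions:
 v(z) = C1 + 3*z^4/8 - 3*z^3/5 + 3*z/2


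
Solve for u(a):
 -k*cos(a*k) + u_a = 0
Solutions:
 u(a) = C1 + sin(a*k)


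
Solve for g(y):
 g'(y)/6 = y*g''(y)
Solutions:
 g(y) = C1 + C2*y^(7/6)


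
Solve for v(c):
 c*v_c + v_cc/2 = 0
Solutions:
 v(c) = C1 + C2*erf(c)


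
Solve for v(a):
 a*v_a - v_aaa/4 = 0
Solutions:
 v(a) = C1 + Integral(C2*airyai(2^(2/3)*a) + C3*airybi(2^(2/3)*a), a)


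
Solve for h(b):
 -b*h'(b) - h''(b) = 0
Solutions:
 h(b) = C1 + C2*erf(sqrt(2)*b/2)


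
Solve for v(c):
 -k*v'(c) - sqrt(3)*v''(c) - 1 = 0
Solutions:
 v(c) = C1 + C2*exp(-sqrt(3)*c*k/3) - c/k


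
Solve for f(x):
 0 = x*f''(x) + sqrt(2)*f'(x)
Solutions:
 f(x) = C1 + C2*x^(1 - sqrt(2))


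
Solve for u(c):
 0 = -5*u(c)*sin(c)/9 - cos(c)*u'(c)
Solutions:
 u(c) = C1*cos(c)^(5/9)


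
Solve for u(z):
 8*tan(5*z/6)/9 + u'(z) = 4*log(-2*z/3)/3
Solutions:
 u(z) = C1 + 4*z*log(-z)/3 - 4*z*log(3)/3 - 4*z/3 + 4*z*log(2)/3 + 16*log(cos(5*z/6))/15


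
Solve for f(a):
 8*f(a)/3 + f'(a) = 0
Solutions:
 f(a) = C1*exp(-8*a/3)


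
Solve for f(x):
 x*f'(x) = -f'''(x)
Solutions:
 f(x) = C1 + Integral(C2*airyai(-x) + C3*airybi(-x), x)


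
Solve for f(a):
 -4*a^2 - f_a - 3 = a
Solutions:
 f(a) = C1 - 4*a^3/3 - a^2/2 - 3*a


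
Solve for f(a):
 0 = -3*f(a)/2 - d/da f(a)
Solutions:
 f(a) = C1*exp(-3*a/2)


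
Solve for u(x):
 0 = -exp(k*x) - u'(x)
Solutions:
 u(x) = C1 - exp(k*x)/k


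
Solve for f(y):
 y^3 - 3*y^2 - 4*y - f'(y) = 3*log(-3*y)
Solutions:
 f(y) = C1 + y^4/4 - y^3 - 2*y^2 - 3*y*log(-y) + 3*y*(1 - log(3))


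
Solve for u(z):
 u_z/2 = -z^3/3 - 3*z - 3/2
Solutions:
 u(z) = C1 - z^4/6 - 3*z^2 - 3*z


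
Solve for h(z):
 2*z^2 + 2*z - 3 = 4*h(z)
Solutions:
 h(z) = z^2/2 + z/2 - 3/4


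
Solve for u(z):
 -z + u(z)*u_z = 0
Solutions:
 u(z) = -sqrt(C1 + z^2)
 u(z) = sqrt(C1 + z^2)


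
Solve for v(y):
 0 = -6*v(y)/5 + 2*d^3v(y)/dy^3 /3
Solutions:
 v(y) = C3*exp(15^(2/3)*y/5) + (C1*sin(3*3^(1/6)*5^(2/3)*y/10) + C2*cos(3*3^(1/6)*5^(2/3)*y/10))*exp(-15^(2/3)*y/10)


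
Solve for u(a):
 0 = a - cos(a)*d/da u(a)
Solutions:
 u(a) = C1 + Integral(a/cos(a), a)


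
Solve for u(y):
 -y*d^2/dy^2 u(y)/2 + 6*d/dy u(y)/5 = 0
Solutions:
 u(y) = C1 + C2*y^(17/5)


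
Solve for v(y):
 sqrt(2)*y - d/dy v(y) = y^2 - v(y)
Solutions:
 v(y) = C1*exp(y) + y^2 - sqrt(2)*y + 2*y - sqrt(2) + 2


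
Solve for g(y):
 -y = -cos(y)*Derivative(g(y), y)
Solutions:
 g(y) = C1 + Integral(y/cos(y), y)


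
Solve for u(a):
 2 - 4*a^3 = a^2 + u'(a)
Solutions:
 u(a) = C1 - a^4 - a^3/3 + 2*a


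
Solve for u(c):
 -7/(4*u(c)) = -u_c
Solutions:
 u(c) = -sqrt(C1 + 14*c)/2
 u(c) = sqrt(C1 + 14*c)/2


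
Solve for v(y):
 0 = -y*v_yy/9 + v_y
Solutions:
 v(y) = C1 + C2*y^10


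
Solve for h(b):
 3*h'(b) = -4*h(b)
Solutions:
 h(b) = C1*exp(-4*b/3)


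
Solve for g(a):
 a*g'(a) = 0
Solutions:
 g(a) = C1


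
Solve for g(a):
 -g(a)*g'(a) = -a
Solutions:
 g(a) = -sqrt(C1 + a^2)
 g(a) = sqrt(C1 + a^2)


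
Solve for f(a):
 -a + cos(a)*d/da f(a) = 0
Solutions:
 f(a) = C1 + Integral(a/cos(a), a)


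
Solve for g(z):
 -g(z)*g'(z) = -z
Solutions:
 g(z) = -sqrt(C1 + z^2)
 g(z) = sqrt(C1 + z^2)


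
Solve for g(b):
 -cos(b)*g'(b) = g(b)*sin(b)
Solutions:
 g(b) = C1*cos(b)


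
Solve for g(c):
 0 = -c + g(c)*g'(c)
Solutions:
 g(c) = -sqrt(C1 + c^2)
 g(c) = sqrt(C1 + c^2)


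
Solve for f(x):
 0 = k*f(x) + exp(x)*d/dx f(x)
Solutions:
 f(x) = C1*exp(k*exp(-x))


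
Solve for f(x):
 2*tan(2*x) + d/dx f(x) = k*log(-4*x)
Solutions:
 f(x) = C1 + k*x*(log(-x) - 1) + 2*k*x*log(2) + log(cos(2*x))


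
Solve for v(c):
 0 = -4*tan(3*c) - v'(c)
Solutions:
 v(c) = C1 + 4*log(cos(3*c))/3


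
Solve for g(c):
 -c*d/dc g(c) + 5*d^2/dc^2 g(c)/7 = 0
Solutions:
 g(c) = C1 + C2*erfi(sqrt(70)*c/10)


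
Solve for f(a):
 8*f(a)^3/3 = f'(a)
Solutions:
 f(a) = -sqrt(6)*sqrt(-1/(C1 + 8*a))/2
 f(a) = sqrt(6)*sqrt(-1/(C1 + 8*a))/2


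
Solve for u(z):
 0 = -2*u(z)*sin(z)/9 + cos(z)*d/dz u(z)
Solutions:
 u(z) = C1/cos(z)^(2/9)


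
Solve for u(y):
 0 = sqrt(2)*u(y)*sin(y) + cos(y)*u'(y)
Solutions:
 u(y) = C1*cos(y)^(sqrt(2))


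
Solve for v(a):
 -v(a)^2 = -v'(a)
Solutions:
 v(a) = -1/(C1 + a)


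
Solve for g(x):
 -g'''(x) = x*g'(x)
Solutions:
 g(x) = C1 + Integral(C2*airyai(-x) + C3*airybi(-x), x)


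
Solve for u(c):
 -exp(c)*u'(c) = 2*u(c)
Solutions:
 u(c) = C1*exp(2*exp(-c))


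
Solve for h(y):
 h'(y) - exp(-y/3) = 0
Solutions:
 h(y) = C1 - 3*exp(-y/3)


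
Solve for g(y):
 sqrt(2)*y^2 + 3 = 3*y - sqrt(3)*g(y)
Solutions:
 g(y) = -sqrt(6)*y^2/3 + sqrt(3)*y - sqrt(3)


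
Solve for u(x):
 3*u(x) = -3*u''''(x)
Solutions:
 u(x) = (C1*sin(sqrt(2)*x/2) + C2*cos(sqrt(2)*x/2))*exp(-sqrt(2)*x/2) + (C3*sin(sqrt(2)*x/2) + C4*cos(sqrt(2)*x/2))*exp(sqrt(2)*x/2)


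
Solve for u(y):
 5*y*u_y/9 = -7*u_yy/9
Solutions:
 u(y) = C1 + C2*erf(sqrt(70)*y/14)


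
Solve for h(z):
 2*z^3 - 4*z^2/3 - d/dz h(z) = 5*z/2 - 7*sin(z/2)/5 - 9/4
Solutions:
 h(z) = C1 + z^4/2 - 4*z^3/9 - 5*z^2/4 + 9*z/4 - 14*cos(z/2)/5


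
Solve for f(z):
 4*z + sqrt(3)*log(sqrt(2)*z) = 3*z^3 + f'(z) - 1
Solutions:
 f(z) = C1 - 3*z^4/4 + 2*z^2 + sqrt(3)*z*log(z) - sqrt(3)*z + sqrt(3)*z*log(2)/2 + z


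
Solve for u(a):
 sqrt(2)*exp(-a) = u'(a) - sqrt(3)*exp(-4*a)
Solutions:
 u(a) = C1 - sqrt(2)*exp(-a) - sqrt(3)*exp(-4*a)/4


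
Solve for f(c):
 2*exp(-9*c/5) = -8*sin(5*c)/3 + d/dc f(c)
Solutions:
 f(c) = C1 - 8*cos(5*c)/15 - 10*exp(-9*c/5)/9


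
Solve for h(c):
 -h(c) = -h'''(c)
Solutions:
 h(c) = C3*exp(c) + (C1*sin(sqrt(3)*c/2) + C2*cos(sqrt(3)*c/2))*exp(-c/2)


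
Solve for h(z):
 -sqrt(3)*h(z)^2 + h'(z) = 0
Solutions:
 h(z) = -1/(C1 + sqrt(3)*z)


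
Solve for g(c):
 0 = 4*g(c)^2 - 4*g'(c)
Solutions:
 g(c) = -1/(C1 + c)


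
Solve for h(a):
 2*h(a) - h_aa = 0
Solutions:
 h(a) = C1*exp(-sqrt(2)*a) + C2*exp(sqrt(2)*a)


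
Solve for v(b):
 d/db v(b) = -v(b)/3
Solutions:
 v(b) = C1*exp(-b/3)


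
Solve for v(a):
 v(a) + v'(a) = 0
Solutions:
 v(a) = C1*exp(-a)


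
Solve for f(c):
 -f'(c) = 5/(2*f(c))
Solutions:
 f(c) = -sqrt(C1 - 5*c)
 f(c) = sqrt(C1 - 5*c)


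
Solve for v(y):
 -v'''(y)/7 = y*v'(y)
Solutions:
 v(y) = C1 + Integral(C2*airyai(-7^(1/3)*y) + C3*airybi(-7^(1/3)*y), y)


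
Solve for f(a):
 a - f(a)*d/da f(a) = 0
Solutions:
 f(a) = -sqrt(C1 + a^2)
 f(a) = sqrt(C1 + a^2)


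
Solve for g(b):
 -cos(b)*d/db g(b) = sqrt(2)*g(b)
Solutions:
 g(b) = C1*(sin(b) - 1)^(sqrt(2)/2)/(sin(b) + 1)^(sqrt(2)/2)


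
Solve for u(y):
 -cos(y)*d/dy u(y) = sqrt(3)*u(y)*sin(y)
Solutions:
 u(y) = C1*cos(y)^(sqrt(3))


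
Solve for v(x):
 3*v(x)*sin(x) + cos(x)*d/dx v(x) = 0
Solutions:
 v(x) = C1*cos(x)^3


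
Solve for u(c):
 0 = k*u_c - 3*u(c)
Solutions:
 u(c) = C1*exp(3*c/k)


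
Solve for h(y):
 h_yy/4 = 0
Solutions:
 h(y) = C1 + C2*y


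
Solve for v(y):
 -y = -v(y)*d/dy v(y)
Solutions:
 v(y) = -sqrt(C1 + y^2)
 v(y) = sqrt(C1 + y^2)


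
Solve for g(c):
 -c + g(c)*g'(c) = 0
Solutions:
 g(c) = -sqrt(C1 + c^2)
 g(c) = sqrt(C1 + c^2)


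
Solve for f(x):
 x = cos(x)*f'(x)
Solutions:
 f(x) = C1 + Integral(x/cos(x), x)


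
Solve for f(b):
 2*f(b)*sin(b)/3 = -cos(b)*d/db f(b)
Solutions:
 f(b) = C1*cos(b)^(2/3)


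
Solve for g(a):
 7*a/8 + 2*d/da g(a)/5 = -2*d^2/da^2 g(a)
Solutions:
 g(a) = C1 + C2*exp(-a/5) - 35*a^2/32 + 175*a/16


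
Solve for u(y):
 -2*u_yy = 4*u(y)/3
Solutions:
 u(y) = C1*sin(sqrt(6)*y/3) + C2*cos(sqrt(6)*y/3)


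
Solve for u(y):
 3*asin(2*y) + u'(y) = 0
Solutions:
 u(y) = C1 - 3*y*asin(2*y) - 3*sqrt(1 - 4*y^2)/2


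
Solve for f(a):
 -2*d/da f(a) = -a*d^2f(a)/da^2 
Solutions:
 f(a) = C1 + C2*a^3


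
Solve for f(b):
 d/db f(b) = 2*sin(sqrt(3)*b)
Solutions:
 f(b) = C1 - 2*sqrt(3)*cos(sqrt(3)*b)/3


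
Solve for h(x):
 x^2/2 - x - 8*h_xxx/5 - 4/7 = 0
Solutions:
 h(x) = C1 + C2*x + C3*x^2 + x^5/192 - 5*x^4/192 - 5*x^3/84


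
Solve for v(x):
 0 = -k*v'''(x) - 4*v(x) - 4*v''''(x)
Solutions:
 v(x) = C1*exp(x*(-3*k - sqrt(3)*sqrt(3*k^2 + 16*6^(1/3)*(9*k^2 + sqrt(3)*sqrt(27*k^4 - 65536))^(1/3) + 512*6^(2/3)/(9*k^2 + sqrt(3)*sqrt(27*k^4 - 65536))^(1/3)) + sqrt(6)*sqrt(3*sqrt(3)*k^3/sqrt(3*k^2 + 16*6^(1/3)*(9*k^2 + sqrt(3)*sqrt(27*k^4 - 65536))^(1/3) + 512*6^(2/3)/(9*k^2 + sqrt(3)*sqrt(27*k^4 - 65536))^(1/3)) + 3*k^2 - 8*6^(1/3)*(9*k^2 + sqrt(3)*sqrt(27*k^4 - 65536))^(1/3) - 256*6^(2/3)/(9*k^2 + sqrt(3)*sqrt(27*k^4 - 65536))^(1/3)))/48) + C2*exp(x*(-3*k + sqrt(3)*sqrt(3*k^2 + 16*6^(1/3)*(9*k^2 + sqrt(3)*sqrt(27*k^4 - 65536))^(1/3) + 512*6^(2/3)/(9*k^2 + sqrt(3)*sqrt(27*k^4 - 65536))^(1/3)) - sqrt(6)*sqrt(-3*sqrt(3)*k^3/sqrt(3*k^2 + 16*6^(1/3)*(9*k^2 + sqrt(3)*sqrt(27*k^4 - 65536))^(1/3) + 512*6^(2/3)/(9*k^2 + sqrt(3)*sqrt(27*k^4 - 65536))^(1/3)) + 3*k^2 - 8*6^(1/3)*(9*k^2 + sqrt(3)*sqrt(27*k^4 - 65536))^(1/3) - 256*6^(2/3)/(9*k^2 + sqrt(3)*sqrt(27*k^4 - 65536))^(1/3)))/48) + C3*exp(x*(-3*k + sqrt(3)*sqrt(3*k^2 + 16*6^(1/3)*(9*k^2 + sqrt(3)*sqrt(27*k^4 - 65536))^(1/3) + 512*6^(2/3)/(9*k^2 + sqrt(3)*sqrt(27*k^4 - 65536))^(1/3)) + sqrt(6)*sqrt(-3*sqrt(3)*k^3/sqrt(3*k^2 + 16*6^(1/3)*(9*k^2 + sqrt(3)*sqrt(27*k^4 - 65536))^(1/3) + 512*6^(2/3)/(9*k^2 + sqrt(3)*sqrt(27*k^4 - 65536))^(1/3)) + 3*k^2 - 8*6^(1/3)*(9*k^2 + sqrt(3)*sqrt(27*k^4 - 65536))^(1/3) - 256*6^(2/3)/(9*k^2 + sqrt(3)*sqrt(27*k^4 - 65536))^(1/3)))/48) + C4*exp(-x*(3*k + sqrt(3)*sqrt(3*k^2 + 16*6^(1/3)*(9*k^2 + sqrt(3)*sqrt(27*k^4 - 65536))^(1/3) + 512*6^(2/3)/(9*k^2 + sqrt(3)*sqrt(27*k^4 - 65536))^(1/3)) + sqrt(6)*sqrt(3*sqrt(3)*k^3/sqrt(3*k^2 + 16*6^(1/3)*(9*k^2 + sqrt(3)*sqrt(27*k^4 - 65536))^(1/3) + 512*6^(2/3)/(9*k^2 + sqrt(3)*sqrt(27*k^4 - 65536))^(1/3)) + 3*k^2 - 8*6^(1/3)*(9*k^2 + sqrt(3)*sqrt(27*k^4 - 65536))^(1/3) - 256*6^(2/3)/(9*k^2 + sqrt(3)*sqrt(27*k^4 - 65536))^(1/3)))/48)


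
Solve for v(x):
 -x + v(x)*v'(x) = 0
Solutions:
 v(x) = -sqrt(C1 + x^2)
 v(x) = sqrt(C1 + x^2)


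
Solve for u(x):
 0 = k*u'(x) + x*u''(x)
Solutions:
 u(x) = C1 + x^(1 - re(k))*(C2*sin(log(x)*Abs(im(k))) + C3*cos(log(x)*im(k)))


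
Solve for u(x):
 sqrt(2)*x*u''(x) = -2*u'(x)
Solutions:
 u(x) = C1 + C2*x^(1 - sqrt(2))


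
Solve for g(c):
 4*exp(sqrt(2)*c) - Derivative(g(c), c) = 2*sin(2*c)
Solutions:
 g(c) = C1 + 2*sqrt(2)*exp(sqrt(2)*c) + cos(2*c)


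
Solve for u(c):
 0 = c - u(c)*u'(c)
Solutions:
 u(c) = -sqrt(C1 + c^2)
 u(c) = sqrt(C1 + c^2)


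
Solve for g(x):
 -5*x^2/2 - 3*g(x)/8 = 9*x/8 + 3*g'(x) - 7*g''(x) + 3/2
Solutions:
 g(x) = C1*exp(x*(6 - sqrt(78))/28) + C2*exp(x*(6 + sqrt(78))/28) - 20*x^2/3 + 311*x/3 - 9740/9


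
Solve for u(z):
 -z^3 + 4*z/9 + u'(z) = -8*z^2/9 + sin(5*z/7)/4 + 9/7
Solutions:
 u(z) = C1 + z^4/4 - 8*z^3/27 - 2*z^2/9 + 9*z/7 - 7*cos(5*z/7)/20


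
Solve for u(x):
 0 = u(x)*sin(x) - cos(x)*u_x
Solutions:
 u(x) = C1/cos(x)


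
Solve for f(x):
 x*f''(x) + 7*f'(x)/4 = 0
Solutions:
 f(x) = C1 + C2/x^(3/4)


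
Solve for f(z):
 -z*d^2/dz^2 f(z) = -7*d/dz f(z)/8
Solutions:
 f(z) = C1 + C2*z^(15/8)


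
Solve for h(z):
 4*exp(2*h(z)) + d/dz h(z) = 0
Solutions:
 h(z) = log(-sqrt(-1/(C1 - 4*z))) - log(2)/2
 h(z) = log(-1/(C1 - 4*z))/2 - log(2)/2


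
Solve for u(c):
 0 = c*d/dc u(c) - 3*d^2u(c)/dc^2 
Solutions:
 u(c) = C1 + C2*erfi(sqrt(6)*c/6)


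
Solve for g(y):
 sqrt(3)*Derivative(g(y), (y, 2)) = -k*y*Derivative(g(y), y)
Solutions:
 g(y) = Piecewise((-sqrt(2)*3^(1/4)*sqrt(pi)*C1*erf(sqrt(2)*3^(3/4)*sqrt(k)*y/6)/(2*sqrt(k)) - C2, (k > 0) | (k < 0)), (-C1*y - C2, True))


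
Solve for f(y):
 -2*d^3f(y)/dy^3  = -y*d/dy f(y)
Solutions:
 f(y) = C1 + Integral(C2*airyai(2^(2/3)*y/2) + C3*airybi(2^(2/3)*y/2), y)


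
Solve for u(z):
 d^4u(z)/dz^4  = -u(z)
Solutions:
 u(z) = (C1*sin(sqrt(2)*z/2) + C2*cos(sqrt(2)*z/2))*exp(-sqrt(2)*z/2) + (C3*sin(sqrt(2)*z/2) + C4*cos(sqrt(2)*z/2))*exp(sqrt(2)*z/2)


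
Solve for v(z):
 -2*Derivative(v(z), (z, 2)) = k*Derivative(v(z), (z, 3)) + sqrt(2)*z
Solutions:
 v(z) = C1 + C2*z + C3*exp(-2*z/k) + sqrt(2)*k*z^2/8 - sqrt(2)*z^3/12


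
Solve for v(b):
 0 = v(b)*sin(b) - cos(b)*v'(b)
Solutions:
 v(b) = C1/cos(b)


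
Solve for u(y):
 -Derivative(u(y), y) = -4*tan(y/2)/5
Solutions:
 u(y) = C1 - 8*log(cos(y/2))/5


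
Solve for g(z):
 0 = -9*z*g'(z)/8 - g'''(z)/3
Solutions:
 g(z) = C1 + Integral(C2*airyai(-3*z/2) + C3*airybi(-3*z/2), z)


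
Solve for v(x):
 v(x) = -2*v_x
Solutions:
 v(x) = C1*exp(-x/2)


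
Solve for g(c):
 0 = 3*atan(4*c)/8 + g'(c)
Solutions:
 g(c) = C1 - 3*c*atan(4*c)/8 + 3*log(16*c^2 + 1)/64


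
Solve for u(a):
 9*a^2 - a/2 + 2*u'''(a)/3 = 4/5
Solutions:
 u(a) = C1 + C2*a + C3*a^2 - 9*a^5/40 + a^4/32 + a^3/5


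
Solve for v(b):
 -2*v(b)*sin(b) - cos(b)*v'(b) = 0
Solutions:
 v(b) = C1*cos(b)^2


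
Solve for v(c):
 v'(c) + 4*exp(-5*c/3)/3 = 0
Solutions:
 v(c) = C1 + 4*exp(-5*c/3)/5


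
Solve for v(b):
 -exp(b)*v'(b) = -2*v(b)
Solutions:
 v(b) = C1*exp(-2*exp(-b))


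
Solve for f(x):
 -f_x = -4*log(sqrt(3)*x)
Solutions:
 f(x) = C1 + 4*x*log(x) - 4*x + x*log(9)


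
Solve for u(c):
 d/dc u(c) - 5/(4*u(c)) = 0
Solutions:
 u(c) = -sqrt(C1 + 10*c)/2
 u(c) = sqrt(C1 + 10*c)/2


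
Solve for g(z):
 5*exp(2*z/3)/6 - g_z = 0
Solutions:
 g(z) = C1 + 5*exp(2*z/3)/4


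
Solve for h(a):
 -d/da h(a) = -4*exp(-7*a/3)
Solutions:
 h(a) = C1 - 12*exp(-7*a/3)/7


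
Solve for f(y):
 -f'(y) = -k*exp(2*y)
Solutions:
 f(y) = C1 + k*exp(2*y)/2


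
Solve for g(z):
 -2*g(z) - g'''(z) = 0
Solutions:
 g(z) = C3*exp(-2^(1/3)*z) + (C1*sin(2^(1/3)*sqrt(3)*z/2) + C2*cos(2^(1/3)*sqrt(3)*z/2))*exp(2^(1/3)*z/2)


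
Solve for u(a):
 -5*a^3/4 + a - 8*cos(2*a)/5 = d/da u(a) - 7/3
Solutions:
 u(a) = C1 - 5*a^4/16 + a^2/2 + 7*a/3 - 8*sin(a)*cos(a)/5


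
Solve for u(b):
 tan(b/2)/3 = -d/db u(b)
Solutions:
 u(b) = C1 + 2*log(cos(b/2))/3


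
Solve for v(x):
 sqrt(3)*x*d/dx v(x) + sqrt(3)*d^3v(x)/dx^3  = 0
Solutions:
 v(x) = C1 + Integral(C2*airyai(-x) + C3*airybi(-x), x)


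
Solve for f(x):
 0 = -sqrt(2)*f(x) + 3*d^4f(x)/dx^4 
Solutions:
 f(x) = C1*exp(-2^(1/8)*3^(3/4)*x/3) + C2*exp(2^(1/8)*3^(3/4)*x/3) + C3*sin(2^(1/8)*3^(3/4)*x/3) + C4*cos(2^(1/8)*3^(3/4)*x/3)


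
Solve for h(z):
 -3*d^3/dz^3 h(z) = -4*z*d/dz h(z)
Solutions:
 h(z) = C1 + Integral(C2*airyai(6^(2/3)*z/3) + C3*airybi(6^(2/3)*z/3), z)


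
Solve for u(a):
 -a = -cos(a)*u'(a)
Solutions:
 u(a) = C1 + Integral(a/cos(a), a)


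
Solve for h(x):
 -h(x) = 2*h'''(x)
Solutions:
 h(x) = C3*exp(-2^(2/3)*x/2) + (C1*sin(2^(2/3)*sqrt(3)*x/4) + C2*cos(2^(2/3)*sqrt(3)*x/4))*exp(2^(2/3)*x/4)


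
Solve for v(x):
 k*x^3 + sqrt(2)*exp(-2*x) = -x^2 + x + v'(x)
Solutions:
 v(x) = C1 + k*x^4/4 + x^3/3 - x^2/2 - sqrt(2)*exp(-2*x)/2


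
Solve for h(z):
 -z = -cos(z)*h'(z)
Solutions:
 h(z) = C1 + Integral(z/cos(z), z)


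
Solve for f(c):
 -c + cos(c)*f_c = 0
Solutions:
 f(c) = C1 + Integral(c/cos(c), c)


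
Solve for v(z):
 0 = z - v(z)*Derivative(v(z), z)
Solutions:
 v(z) = -sqrt(C1 + z^2)
 v(z) = sqrt(C1 + z^2)


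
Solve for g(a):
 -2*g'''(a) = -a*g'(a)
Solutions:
 g(a) = C1 + Integral(C2*airyai(2^(2/3)*a/2) + C3*airybi(2^(2/3)*a/2), a)


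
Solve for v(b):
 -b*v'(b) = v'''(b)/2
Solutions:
 v(b) = C1 + Integral(C2*airyai(-2^(1/3)*b) + C3*airybi(-2^(1/3)*b), b)


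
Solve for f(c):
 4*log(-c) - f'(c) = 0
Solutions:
 f(c) = C1 + 4*c*log(-c) - 4*c


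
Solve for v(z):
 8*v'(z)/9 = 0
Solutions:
 v(z) = C1


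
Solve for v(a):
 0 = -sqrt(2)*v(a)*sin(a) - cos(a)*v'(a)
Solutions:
 v(a) = C1*cos(a)^(sqrt(2))


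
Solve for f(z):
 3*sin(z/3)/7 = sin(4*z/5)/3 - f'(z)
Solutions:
 f(z) = C1 + 9*cos(z/3)/7 - 5*cos(4*z/5)/12


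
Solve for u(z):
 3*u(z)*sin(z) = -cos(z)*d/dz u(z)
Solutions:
 u(z) = C1*cos(z)^3


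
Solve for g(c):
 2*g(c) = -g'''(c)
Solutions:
 g(c) = C3*exp(-2^(1/3)*c) + (C1*sin(2^(1/3)*sqrt(3)*c/2) + C2*cos(2^(1/3)*sqrt(3)*c/2))*exp(2^(1/3)*c/2)
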